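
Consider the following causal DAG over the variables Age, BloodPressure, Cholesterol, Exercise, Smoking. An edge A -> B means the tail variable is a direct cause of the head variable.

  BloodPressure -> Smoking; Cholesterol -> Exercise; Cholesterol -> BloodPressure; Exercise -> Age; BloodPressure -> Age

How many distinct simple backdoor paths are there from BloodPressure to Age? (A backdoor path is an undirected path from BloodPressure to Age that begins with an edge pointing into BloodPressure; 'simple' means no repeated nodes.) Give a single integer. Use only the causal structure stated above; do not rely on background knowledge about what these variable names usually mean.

A backdoor path from BloodPressure to Age is any simple undirected path whose first edge points into BloodPressure (i.e. leaves BloodPressure via a parent).
Parents of BloodPressure: {Cholesterol}.
Enumerating:
  P1: BloodPressure <- Cholesterol -> Exercise -> Age
That exhausts the simple backdoor paths. Count: 1.

1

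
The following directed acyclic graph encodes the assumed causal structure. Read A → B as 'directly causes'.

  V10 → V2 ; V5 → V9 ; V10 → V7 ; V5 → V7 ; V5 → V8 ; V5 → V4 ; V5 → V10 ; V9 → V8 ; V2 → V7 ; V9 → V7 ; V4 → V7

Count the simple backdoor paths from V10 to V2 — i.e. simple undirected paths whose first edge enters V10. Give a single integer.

4

A backdoor path from V10 to V2 is any simple undirected path whose first edge points into V10 (i.e. leaves V10 via a parent).
Parents of V10: {V5}.
Enumerating:
  P1: V10 <- V5 -> V9 -> V7 <- V2
  P2: V10 <- V5 -> V4 -> V7 <- V2
  P3: V10 <- V5 -> V7 <- V2
  P4: V10 <- V5 -> V8 <- V9 -> V7 <- V2
That exhausts the simple backdoor paths. Count: 4.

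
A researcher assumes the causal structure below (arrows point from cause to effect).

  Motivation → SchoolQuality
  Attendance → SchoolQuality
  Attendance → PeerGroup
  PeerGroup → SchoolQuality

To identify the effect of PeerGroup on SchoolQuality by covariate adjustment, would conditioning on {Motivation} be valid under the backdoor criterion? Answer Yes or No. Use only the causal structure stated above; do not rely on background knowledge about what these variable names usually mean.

No

Backdoor paths from PeerGroup to SchoolQuality (paths whose first edge points into PeerGroup):
  P1: PeerGroup <- Attendance -> SchoolQuality
Condition 1 (no descendant of PeerGroup in the set): holds — descendants of PeerGroup are {SchoolQuality}; none are in {Motivation}.
Condition 2 (every backdoor path blocked by {Motivation}):
  P1: open — no interior node is in the conditioning set.
{Motivation} does not satisfy the backdoor criterion.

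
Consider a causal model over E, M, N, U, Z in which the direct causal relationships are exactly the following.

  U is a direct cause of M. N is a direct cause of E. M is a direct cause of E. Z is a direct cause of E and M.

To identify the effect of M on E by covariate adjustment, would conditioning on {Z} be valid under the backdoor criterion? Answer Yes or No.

Backdoor paths from M to E (paths whose first edge points into M):
  P1: M <- Z -> E
Condition 1 (no descendant of M in the set): holds — descendants of M are {E}; none are in {Z}.
Condition 2 (every backdoor path blocked by {Z}):
  P1: blocked at fork node Z ∈ conditioning set.
{Z} satisfies the backdoor criterion.

Yes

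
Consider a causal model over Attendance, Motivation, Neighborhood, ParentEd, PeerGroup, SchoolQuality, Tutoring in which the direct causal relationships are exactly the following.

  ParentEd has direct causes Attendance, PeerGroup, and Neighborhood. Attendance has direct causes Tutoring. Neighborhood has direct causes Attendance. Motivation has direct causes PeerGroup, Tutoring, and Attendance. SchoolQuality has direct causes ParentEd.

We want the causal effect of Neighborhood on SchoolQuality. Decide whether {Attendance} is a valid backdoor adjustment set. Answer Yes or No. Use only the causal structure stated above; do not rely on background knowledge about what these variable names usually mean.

Yes

Backdoor paths from Neighborhood to SchoolQuality (paths whose first edge points into Neighborhood):
  P1: Neighborhood <- Attendance <- Tutoring -> Motivation <- PeerGroup -> ParentEd -> SchoolQuality
  P2: Neighborhood <- Attendance -> ParentEd -> SchoolQuality
  P3: Neighborhood <- Attendance -> Motivation <- PeerGroup -> ParentEd -> SchoolQuality
Condition 1 (no descendant of Neighborhood in the set): holds — descendants of Neighborhood are {ParentEd, SchoolQuality}; none are in {Attendance}.
Condition 2 (every backdoor path blocked by {Attendance}):
  P1: blocked at chain node Attendance ∈ conditioning set.
  P2: blocked at fork node Attendance ∈ conditioning set.
  P3: blocked at fork node Attendance ∈ conditioning set.
{Attendance} satisfies the backdoor criterion.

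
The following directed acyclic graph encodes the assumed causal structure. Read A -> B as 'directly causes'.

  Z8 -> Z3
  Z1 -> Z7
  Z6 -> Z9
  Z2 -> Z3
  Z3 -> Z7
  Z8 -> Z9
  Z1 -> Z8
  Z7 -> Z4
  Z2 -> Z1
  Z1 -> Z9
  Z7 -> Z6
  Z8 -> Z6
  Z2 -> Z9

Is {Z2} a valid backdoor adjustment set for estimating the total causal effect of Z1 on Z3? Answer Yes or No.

Backdoor paths from Z1 to Z3 (paths whose first edge points into Z1):
  P1: Z1 <- Z2 -> Z3
  P2: Z1 <- Z2 -> Z9 <- Z8 -> Z3
  P3: Z1 <- Z2 -> Z9 <- Z8 -> Z6 <- Z7 <- Z3
  P4: Z1 <- Z2 -> Z9 <- Z6 <- Z8 -> Z3
  P5: Z1 <- Z2 -> Z9 <- Z6 <- Z7 <- Z3
Condition 1 (no descendant of Z1 in the set): holds — descendants of Z1 are {Z3, Z4, Z6, Z7, Z8, Z9}; none are in {Z2}.
Condition 2 (every backdoor path blocked by {Z2}):
  P1: blocked at fork node Z2 ∈ conditioning set.
  P2: blocked at fork node Z2 ∈ conditioning set.
  P3: blocked at fork node Z2 ∈ conditioning set.
  P4: blocked at fork node Z2 ∈ conditioning set.
  P5: blocked at fork node Z2 ∈ conditioning set.
{Z2} satisfies the backdoor criterion.

Yes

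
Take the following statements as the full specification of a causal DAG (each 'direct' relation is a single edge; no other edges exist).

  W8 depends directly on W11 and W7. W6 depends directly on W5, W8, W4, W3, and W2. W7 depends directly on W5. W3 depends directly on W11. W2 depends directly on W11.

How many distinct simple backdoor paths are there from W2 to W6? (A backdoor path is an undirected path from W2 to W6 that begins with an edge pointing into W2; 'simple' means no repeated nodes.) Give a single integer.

3

A backdoor path from W2 to W6 is any simple undirected path whose first edge points into W2 (i.e. leaves W2 via a parent).
Parents of W2: {W11}.
Enumerating:
  P1: W2 <- W11 -> W3 -> W6
  P2: W2 <- W11 -> W8 <- W7 <- W5 -> W6
  P3: W2 <- W11 -> W8 -> W6
That exhausts the simple backdoor paths. Count: 3.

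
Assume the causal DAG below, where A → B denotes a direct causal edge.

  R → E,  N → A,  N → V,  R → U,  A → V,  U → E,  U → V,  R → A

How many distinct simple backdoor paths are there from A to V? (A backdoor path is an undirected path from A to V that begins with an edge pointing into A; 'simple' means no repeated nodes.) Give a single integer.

3

A backdoor path from A to V is any simple undirected path whose first edge points into A (i.e. leaves A via a parent).
Parents of A: {N, R}.
Enumerating:
  P1: A <- R -> U -> V
  P2: A <- R -> E <- U -> V
  P3: A <- N -> V
That exhausts the simple backdoor paths. Count: 3.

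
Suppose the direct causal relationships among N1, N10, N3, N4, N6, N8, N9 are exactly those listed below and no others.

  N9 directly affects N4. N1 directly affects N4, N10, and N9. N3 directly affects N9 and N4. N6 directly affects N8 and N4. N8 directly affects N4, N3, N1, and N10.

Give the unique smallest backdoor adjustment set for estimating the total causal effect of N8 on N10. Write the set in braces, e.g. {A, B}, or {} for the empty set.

{}

Variables eligible for adjustment (non-descendants of N8, excluding N8 and N10): {N6}.
Backdoor paths from N8 to N10:
  P1: N8 <- N6 -> N4 <- N3 -> N9 <- N1 -> N10
  P2: N8 <- N6 -> N4 <- N1 -> N10
  P3: N8 <- N6 -> N4 <- N9 <- N1 -> N10
Each backdoor path contains an unconditioned collider, so every path is already blocked with the empty conditioning set:
  P1: blocked at collider N4 (neither it nor any descendant is in the conditioning set).
  P2: blocked at collider N4 (neither it nor any descendant is in the conditioning set).
  P3: blocked at collider N4 (neither it nor any descendant is in the conditioning set).
The empty set is therefore the unique smallest valid set.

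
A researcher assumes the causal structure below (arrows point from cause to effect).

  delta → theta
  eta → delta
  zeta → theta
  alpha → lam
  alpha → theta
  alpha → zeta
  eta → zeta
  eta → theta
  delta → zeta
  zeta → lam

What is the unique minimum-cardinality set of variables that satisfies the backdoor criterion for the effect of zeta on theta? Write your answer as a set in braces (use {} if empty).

{alpha, delta, eta}

Variables eligible for adjustment (non-descendants of zeta, excluding zeta and theta): {alpha, delta, eta}.
Backdoor paths from zeta to theta:
  P1: zeta <- alpha -> theta
  P2: zeta <- eta -> delta -> theta
  P3: zeta <- eta -> theta
  P4: zeta <- delta <- eta -> theta
  P5: zeta <- delta -> theta
The empty set is not sufficient: P1 (zeta <- alpha -> theta) has no collider blocking it and no conditioned non-collider, so it is open.
Try {alpha, delta, eta}:
  P1: blocked at fork node alpha ∈ conditioning set.
  P2: blocked at fork node eta ∈ conditioning set.
  P3: blocked at fork node eta ∈ conditioning set.
  P4: blocked at chain node delta ∈ conditioning set.
  P5: blocked at fork node delta ∈ conditioning set.
{alpha, delta, eta} contains no descendant of zeta and blocks every backdoor path.
Every element of {alpha, delta, eta} is needed (dropping alpha leaves P1 open; dropping delta leaves P5 open; dropping eta leaves P3 open), so no proper subset is valid.
Among all size-3 subsets of the eligible variables, only {alpha, delta, eta} blocks every backdoor path, so it is the unique smallest valid adjustment set.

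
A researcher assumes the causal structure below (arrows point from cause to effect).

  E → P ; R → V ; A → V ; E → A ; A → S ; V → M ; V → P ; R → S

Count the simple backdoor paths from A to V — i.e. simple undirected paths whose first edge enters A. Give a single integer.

A backdoor path from A to V is any simple undirected path whose first edge points into A (i.e. leaves A via a parent).
Parents of A: {E}.
Enumerating:
  P1: A <- E -> P <- V
That exhausts the simple backdoor paths. Count: 1.

1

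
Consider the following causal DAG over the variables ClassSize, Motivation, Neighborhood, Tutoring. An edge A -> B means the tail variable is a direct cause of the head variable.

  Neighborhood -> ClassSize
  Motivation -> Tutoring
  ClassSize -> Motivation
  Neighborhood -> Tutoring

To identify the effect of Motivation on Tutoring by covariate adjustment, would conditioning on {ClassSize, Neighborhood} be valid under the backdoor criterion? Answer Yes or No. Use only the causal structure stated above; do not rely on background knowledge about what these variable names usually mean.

Yes

Backdoor paths from Motivation to Tutoring (paths whose first edge points into Motivation):
  P1: Motivation <- ClassSize <- Neighborhood -> Tutoring
Condition 1 (no descendant of Motivation in the set): holds — descendants of Motivation are {Tutoring}; none are in {ClassSize, Neighborhood}.
Condition 2 (every backdoor path blocked by {ClassSize, Neighborhood}):
  P1: blocked at chain node ClassSize ∈ conditioning set.
{ClassSize, Neighborhood} satisfies the backdoor criterion.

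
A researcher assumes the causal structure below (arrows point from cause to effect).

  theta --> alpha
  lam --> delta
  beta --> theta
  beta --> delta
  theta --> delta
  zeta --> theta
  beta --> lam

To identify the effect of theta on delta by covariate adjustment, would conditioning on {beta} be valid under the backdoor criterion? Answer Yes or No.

Yes

Backdoor paths from theta to delta (paths whose first edge points into theta):
  P1: theta <- beta -> lam -> delta
  P2: theta <- beta -> delta
Condition 1 (no descendant of theta in the set): holds — descendants of theta are {alpha, delta}; none are in {beta}.
Condition 2 (every backdoor path blocked by {beta}):
  P1: blocked at fork node beta ∈ conditioning set.
  P2: blocked at fork node beta ∈ conditioning set.
{beta} satisfies the backdoor criterion.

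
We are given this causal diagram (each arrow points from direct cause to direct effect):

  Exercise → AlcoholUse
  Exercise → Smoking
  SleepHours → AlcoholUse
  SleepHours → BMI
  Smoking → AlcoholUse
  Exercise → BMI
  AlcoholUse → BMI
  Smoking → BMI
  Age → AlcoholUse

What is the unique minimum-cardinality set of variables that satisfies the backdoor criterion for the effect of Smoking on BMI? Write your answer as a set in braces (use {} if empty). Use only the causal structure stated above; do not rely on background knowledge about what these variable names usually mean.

Variables eligible for adjustment (non-descendants of Smoking, excluding Smoking and BMI): {Age, Exercise, SleepHours}.
Backdoor paths from Smoking to BMI:
  P1: Smoking <- Exercise -> AlcoholUse <- SleepHours -> BMI
  P2: Smoking <- Exercise -> AlcoholUse -> BMI
  P3: Smoking <- Exercise -> BMI
The empty set is not sufficient: P2 (Smoking <- Exercise -> AlcoholUse -> BMI) has no collider blocking it and no conditioned non-collider, so it is open.
Try {Exercise}:
  P1: blocked at fork node Exercise ∈ conditioning set.
  P2: blocked at fork node Exercise ∈ conditioning set.
  P3: blocked at fork node Exercise ∈ conditioning set.
{Exercise} contains no descendant of Smoking and blocks every backdoor path.
No other singleton works — e.g. {SleepHours} leaves P2 open — so {Exercise} is the unique smallest valid adjustment set.

{Exercise}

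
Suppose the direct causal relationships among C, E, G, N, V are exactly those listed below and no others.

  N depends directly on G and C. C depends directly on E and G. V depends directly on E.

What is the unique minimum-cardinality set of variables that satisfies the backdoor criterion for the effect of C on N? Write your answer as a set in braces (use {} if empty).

{G}

Variables eligible for adjustment (non-descendants of C, excluding C and N): {E, G, V}.
Backdoor paths from C to N:
  P1: C <- G -> N
The empty set is not sufficient: P1 (C <- G -> N) has no collider blocking it and no conditioned non-collider, so it is open.
Try {G}:
  P1: blocked at fork node G ∈ conditioning set.
{G} contains no descendant of C and blocks every backdoor path.
No other singleton works — e.g. {E} leaves P1 open — so {G} is the unique smallest valid adjustment set.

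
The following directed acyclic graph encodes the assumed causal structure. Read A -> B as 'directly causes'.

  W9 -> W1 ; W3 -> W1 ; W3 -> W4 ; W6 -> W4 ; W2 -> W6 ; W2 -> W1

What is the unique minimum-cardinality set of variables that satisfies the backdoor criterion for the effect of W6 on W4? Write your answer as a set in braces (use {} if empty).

{}

Variables eligible for adjustment (non-descendants of W6, excluding W6 and W4): {W1, W2, W3, W9}.
Backdoor paths from W6 to W4:
  P1: W6 <- W2 -> W1 <- W3 -> W4
Each backdoor path contains an unconditioned collider, so every path is already blocked with the empty conditioning set:
  P1: blocked at collider W1 (neither it nor any descendant is in the conditioning set).
The empty set is therefore the unique smallest valid set.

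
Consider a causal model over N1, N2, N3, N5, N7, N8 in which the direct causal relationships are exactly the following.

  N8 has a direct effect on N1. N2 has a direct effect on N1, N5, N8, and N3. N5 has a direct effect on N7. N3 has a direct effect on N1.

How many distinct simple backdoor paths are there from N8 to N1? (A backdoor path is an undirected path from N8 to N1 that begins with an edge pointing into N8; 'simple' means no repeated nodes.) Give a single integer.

A backdoor path from N8 to N1 is any simple undirected path whose first edge points into N8 (i.e. leaves N8 via a parent).
Parents of N8: {N2}.
Enumerating:
  P1: N8 <- N2 -> N3 -> N1
  P2: N8 <- N2 -> N1
That exhausts the simple backdoor paths. Count: 2.

2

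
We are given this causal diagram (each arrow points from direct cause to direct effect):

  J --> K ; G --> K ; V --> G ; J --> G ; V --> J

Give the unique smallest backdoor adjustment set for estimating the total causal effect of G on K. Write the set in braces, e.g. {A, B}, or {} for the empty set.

{J}

Variables eligible for adjustment (non-descendants of G, excluding G and K): {J, V}.
Backdoor paths from G to K:
  P1: G <- V -> J -> K
  P2: G <- J -> K
The empty set is not sufficient: P1 (G <- V -> J -> K) has no collider blocking it and no conditioned non-collider, so it is open.
Try {J}:
  P1: blocked at chain node J ∈ conditioning set.
  P2: blocked at fork node J ∈ conditioning set.
{J} contains no descendant of G and blocks every backdoor path.
No other singleton works — e.g. {V} leaves P2 open — so {J} is the unique smallest valid adjustment set.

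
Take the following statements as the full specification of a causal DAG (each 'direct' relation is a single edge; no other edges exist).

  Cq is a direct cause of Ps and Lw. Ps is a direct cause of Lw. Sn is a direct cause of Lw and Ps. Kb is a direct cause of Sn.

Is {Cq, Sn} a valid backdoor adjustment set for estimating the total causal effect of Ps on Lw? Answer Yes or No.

Backdoor paths from Ps to Lw (paths whose first edge points into Ps):
  P1: Ps <- Cq -> Lw
  P2: Ps <- Sn -> Lw
Condition 1 (no descendant of Ps in the set): holds — descendants of Ps are {Lw}; none are in {Cq, Sn}.
Condition 2 (every backdoor path blocked by {Cq, Sn}):
  P1: blocked at fork node Cq ∈ conditioning set.
  P2: blocked at fork node Sn ∈ conditioning set.
{Cq, Sn} satisfies the backdoor criterion.

Yes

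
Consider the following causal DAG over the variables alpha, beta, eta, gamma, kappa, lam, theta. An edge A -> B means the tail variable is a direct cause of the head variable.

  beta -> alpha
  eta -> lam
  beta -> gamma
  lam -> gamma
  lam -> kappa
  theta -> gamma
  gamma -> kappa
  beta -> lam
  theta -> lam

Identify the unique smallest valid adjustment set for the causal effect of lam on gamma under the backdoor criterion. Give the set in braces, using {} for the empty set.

{beta, theta}

Variables eligible for adjustment (non-descendants of lam, excluding lam and gamma): {alpha, beta, eta, theta}.
Backdoor paths from lam to gamma:
  P1: lam <- beta -> gamma
  P2: lam <- theta -> gamma
The empty set is not sufficient: P1 (lam <- beta -> gamma) has no collider blocking it and no conditioned non-collider, so it is open.
Try {beta, theta}:
  P1: blocked at fork node beta ∈ conditioning set.
  P2: blocked at fork node theta ∈ conditioning set.
{beta, theta} contains no descendant of lam and blocks every backdoor path.
Every element of {beta, theta} is needed (dropping beta leaves P1 open; dropping theta leaves P2 open), so no proper subset is valid.
Among all size-2 subsets of the eligible variables, only {beta, theta} blocks every backdoor path, so it is the unique smallest valid adjustment set.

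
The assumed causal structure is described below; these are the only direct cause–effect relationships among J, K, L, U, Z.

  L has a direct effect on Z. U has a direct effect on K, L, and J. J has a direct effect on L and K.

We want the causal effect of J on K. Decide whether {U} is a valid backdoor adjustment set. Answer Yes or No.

Backdoor paths from J to K (paths whose first edge points into J):
  P1: J <- U -> K
Condition 1 (no descendant of J in the set): holds — descendants of J are {K, L, Z}; none are in {U}.
Condition 2 (every backdoor path blocked by {U}):
  P1: blocked at fork node U ∈ conditioning set.
{U} satisfies the backdoor criterion.

Yes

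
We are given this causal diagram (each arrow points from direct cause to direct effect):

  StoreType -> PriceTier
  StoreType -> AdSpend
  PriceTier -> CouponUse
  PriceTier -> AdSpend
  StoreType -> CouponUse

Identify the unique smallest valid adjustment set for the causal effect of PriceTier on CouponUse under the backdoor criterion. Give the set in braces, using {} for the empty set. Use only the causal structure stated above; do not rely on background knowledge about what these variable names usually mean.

{StoreType}

Variables eligible for adjustment (non-descendants of PriceTier, excluding PriceTier and CouponUse): {StoreType}.
Backdoor paths from PriceTier to CouponUse:
  P1: PriceTier <- StoreType -> CouponUse
The empty set is not sufficient: P1 (PriceTier <- StoreType -> CouponUse) has no collider blocking it and no conditioned non-collider, so it is open.
Try {StoreType}:
  P1: blocked at fork node StoreType ∈ conditioning set.
{StoreType} contains no descendant of PriceTier and blocks every backdoor path.
{StoreType} is the unique smallest valid adjustment set.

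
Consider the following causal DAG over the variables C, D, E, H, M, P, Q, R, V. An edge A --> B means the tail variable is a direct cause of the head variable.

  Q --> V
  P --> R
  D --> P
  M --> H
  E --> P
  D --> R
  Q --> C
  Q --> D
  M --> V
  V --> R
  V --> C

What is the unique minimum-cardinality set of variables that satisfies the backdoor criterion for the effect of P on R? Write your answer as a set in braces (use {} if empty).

{D}

Variables eligible for adjustment (non-descendants of P, excluding P and R): {C, D, E, H, M, Q, V}.
Backdoor paths from P to R:
  P1: P <- D <- Q -> V -> R
  P2: P <- D <- Q -> C <- V -> R
  P3: P <- D -> R
The empty set is not sufficient: P1 (P <- D <- Q -> V -> R) has no collider blocking it and no conditioned non-collider, so it is open.
Try {D}:
  P1: blocked at chain node D ∈ conditioning set.
  P2: blocked at chain node D ∈ conditioning set.
  P3: blocked at fork node D ∈ conditioning set.
{D} contains no descendant of P and blocks every backdoor path.
No other singleton works — e.g. {E} leaves P1 open — so {D} is the unique smallest valid adjustment set.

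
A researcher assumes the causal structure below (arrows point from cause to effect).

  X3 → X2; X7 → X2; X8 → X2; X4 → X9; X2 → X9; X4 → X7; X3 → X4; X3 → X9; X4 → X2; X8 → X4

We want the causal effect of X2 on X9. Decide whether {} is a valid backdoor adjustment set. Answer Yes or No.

Backdoor paths from X2 to X9 (paths whose first edge points into X2):
  P1: X2 <- X3 -> X4 -> X9
  P2: X2 <- X3 -> X9
  P3: X2 <- X8 -> X4 <- X3 -> X9
  P4: X2 <- X8 -> X4 -> X9
  P5: X2 <- X4 <- X3 -> X9
  P6: X2 <- X4 -> X9
  P7: X2 <- X7 <- X4 <- X3 -> X9
  P8: X2 <- X7 <- X4 -> X9
Condition 1 (no descendant of X2 in the set): holds — descendants of X2 are {X9}; none are in {}.
Condition 2 (every backdoor path blocked by {}):
  P1: open — no interior node is in the conditioning set.
  P2: open — no interior node is in the conditioning set.
  P3: blocked at collider X4 (neither it nor any descendant is in the conditioning set).
  P4: open — no interior node is in the conditioning set.
  P5: open — no interior node is in the conditioning set.
  P6: open — no interior node is in the conditioning set.
  P7: open — no interior node is in the conditioning set.
  P8: open — no interior node is in the conditioning set.
{} does not satisfy the backdoor criterion.

No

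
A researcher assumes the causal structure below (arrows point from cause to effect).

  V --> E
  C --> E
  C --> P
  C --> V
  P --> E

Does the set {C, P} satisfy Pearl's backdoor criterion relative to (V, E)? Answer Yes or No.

Yes

Backdoor paths from V to E (paths whose first edge points into V):
  P1: V <- C -> P -> E
  P2: V <- C -> E
Condition 1 (no descendant of V in the set): holds — descendants of V are {E}; none are in {C, P}.
Condition 2 (every backdoor path blocked by {C, P}):
  P1: blocked at fork node C ∈ conditioning set.
  P2: blocked at fork node C ∈ conditioning set.
{C, P} satisfies the backdoor criterion.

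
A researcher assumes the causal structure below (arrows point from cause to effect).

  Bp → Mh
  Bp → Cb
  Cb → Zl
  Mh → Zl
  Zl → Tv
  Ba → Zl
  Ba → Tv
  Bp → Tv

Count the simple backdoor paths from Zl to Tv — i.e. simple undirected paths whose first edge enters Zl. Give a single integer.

3

A backdoor path from Zl to Tv is any simple undirected path whose first edge points into Zl (i.e. leaves Zl via a parent).
Parents of Zl: {Ba, Cb, Mh}.
Enumerating:
  P1: Zl <- Ba -> Tv
  P2: Zl <- Cb <- Bp -> Tv
  P3: Zl <- Mh <- Bp -> Tv
That exhausts the simple backdoor paths. Count: 3.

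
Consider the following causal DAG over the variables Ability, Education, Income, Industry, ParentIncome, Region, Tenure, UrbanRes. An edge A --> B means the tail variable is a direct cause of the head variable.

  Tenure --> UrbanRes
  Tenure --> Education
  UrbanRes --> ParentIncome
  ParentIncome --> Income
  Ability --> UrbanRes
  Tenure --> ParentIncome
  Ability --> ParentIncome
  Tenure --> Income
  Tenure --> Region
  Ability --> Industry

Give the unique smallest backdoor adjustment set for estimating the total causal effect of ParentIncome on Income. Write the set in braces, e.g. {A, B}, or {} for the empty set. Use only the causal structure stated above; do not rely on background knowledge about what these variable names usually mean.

Variables eligible for adjustment (non-descendants of ParentIncome, excluding ParentIncome and Income): {Ability, Education, Industry, Region, Tenure, UrbanRes}.
Backdoor paths from ParentIncome to Income:
  P1: ParentIncome <- Ability -> UrbanRes <- Tenure -> Income
  P2: ParentIncome <- Tenure -> Income
  P3: ParentIncome <- UrbanRes <- Tenure -> Income
The empty set is not sufficient: P2 (ParentIncome <- Tenure -> Income) has no collider blocking it and no conditioned non-collider, so it is open.
Try {Tenure}:
  P1: blocked at collider UrbanRes (neither it nor any descendant is in the conditioning set).
  P2: blocked at fork node Tenure ∈ conditioning set.
  P3: blocked at fork node Tenure ∈ conditioning set.
{Tenure} contains no descendant of ParentIncome and blocks every backdoor path.
No other singleton works — e.g. {Ability} leaves P2 open — so {Tenure} is the unique smallest valid adjustment set.

{Tenure}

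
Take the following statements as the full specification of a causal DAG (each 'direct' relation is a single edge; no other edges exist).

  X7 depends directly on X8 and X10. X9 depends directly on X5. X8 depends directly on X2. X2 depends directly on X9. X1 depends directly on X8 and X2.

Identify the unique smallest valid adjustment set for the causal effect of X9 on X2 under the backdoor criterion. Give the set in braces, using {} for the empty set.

{}

Variables eligible for adjustment (non-descendants of X9, excluding X9 and X2): {X10, X5}.
Backdoor paths from X9 to X2:
  (none)
With no backdoor paths the empty set already satisfies the criterion, and it is trivially minimal.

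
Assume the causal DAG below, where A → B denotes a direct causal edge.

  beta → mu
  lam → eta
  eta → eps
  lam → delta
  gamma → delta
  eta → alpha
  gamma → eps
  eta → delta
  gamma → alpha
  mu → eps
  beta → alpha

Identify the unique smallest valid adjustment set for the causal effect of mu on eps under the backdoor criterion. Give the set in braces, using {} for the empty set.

Variables eligible for adjustment (non-descendants of mu, excluding mu and eps): {alpha, beta, delta, eta, gamma, lam}.
Backdoor paths from mu to eps:
  P1: mu <- beta -> alpha <- gamma -> eps
  P2: mu <- beta -> alpha <- gamma -> delta <- lam -> eta -> eps
  P3: mu <- beta -> alpha <- gamma -> delta <- eta -> eps
  P4: mu <- beta -> alpha <- eta <- lam -> delta <- gamma -> eps
  P5: mu <- beta -> alpha <- eta -> eps
  P6: mu <- beta -> alpha <- eta -> delta <- gamma -> eps
Each backdoor path contains an unconditioned collider, so every path is already blocked with the empty conditioning set:
  P1: blocked at collider alpha (neither it nor any descendant is in the conditioning set).
  P2: blocked at collider alpha (neither it nor any descendant is in the conditioning set).
  P3: blocked at collider alpha (neither it nor any descendant is in the conditioning set).
  P4: blocked at collider alpha (neither it nor any descendant is in the conditioning set).
  P5: blocked at collider alpha (neither it nor any descendant is in the conditioning set).
  P6: blocked at collider alpha (neither it nor any descendant is in the conditioning set).
The empty set is therefore the unique smallest valid set.

{}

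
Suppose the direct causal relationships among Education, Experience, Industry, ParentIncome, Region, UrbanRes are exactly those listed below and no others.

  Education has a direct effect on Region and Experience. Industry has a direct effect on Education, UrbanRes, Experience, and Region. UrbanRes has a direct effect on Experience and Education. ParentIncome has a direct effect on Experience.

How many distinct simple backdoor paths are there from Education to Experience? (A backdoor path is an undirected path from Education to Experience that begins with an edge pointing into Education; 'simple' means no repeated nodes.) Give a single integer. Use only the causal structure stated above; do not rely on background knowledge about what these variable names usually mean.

4

A backdoor path from Education to Experience is any simple undirected path whose first edge points into Education (i.e. leaves Education via a parent).
Parents of Education: {Industry, UrbanRes}.
Enumerating:
  P1: Education <- Industry -> UrbanRes -> Experience
  P2: Education <- Industry -> Experience
  P3: Education <- UrbanRes <- Industry -> Experience
  P4: Education <- UrbanRes -> Experience
That exhausts the simple backdoor paths. Count: 4.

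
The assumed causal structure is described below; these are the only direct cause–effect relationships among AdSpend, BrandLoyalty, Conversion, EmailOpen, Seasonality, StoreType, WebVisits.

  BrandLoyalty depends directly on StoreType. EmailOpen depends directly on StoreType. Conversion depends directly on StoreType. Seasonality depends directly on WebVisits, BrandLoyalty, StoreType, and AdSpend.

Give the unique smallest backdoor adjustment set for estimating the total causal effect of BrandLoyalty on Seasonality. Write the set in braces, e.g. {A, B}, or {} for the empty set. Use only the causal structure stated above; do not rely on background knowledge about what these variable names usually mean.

Variables eligible for adjustment (non-descendants of BrandLoyalty, excluding BrandLoyalty and Seasonality): {AdSpend, Conversion, EmailOpen, StoreType, WebVisits}.
Backdoor paths from BrandLoyalty to Seasonality:
  P1: BrandLoyalty <- StoreType -> Seasonality
The empty set is not sufficient: P1 (BrandLoyalty <- StoreType -> Seasonality) has no collider blocking it and no conditioned non-collider, so it is open.
Try {StoreType}:
  P1: blocked at fork node StoreType ∈ conditioning set.
{StoreType} contains no descendant of BrandLoyalty and blocks every backdoor path.
No other singleton works — e.g. {AdSpend} leaves P1 open — so {StoreType} is the unique smallest valid adjustment set.

{StoreType}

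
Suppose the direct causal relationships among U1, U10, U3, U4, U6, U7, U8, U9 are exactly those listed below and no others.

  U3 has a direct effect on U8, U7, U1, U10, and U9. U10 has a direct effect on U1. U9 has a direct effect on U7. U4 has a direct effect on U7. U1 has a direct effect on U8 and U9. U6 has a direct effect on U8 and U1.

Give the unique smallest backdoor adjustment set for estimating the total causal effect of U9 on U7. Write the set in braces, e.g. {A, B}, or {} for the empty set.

Variables eligible for adjustment (non-descendants of U9, excluding U9 and U7): {U1, U10, U3, U4, U6, U8}.
Backdoor paths from U9 to U7:
  P1: U9 <- U3 -> U7
  P2: U9 <- U1 <- U3 -> U7
  P3: U9 <- U1 <- U6 -> U8 <- U3 -> U7
  P4: U9 <- U1 <- U10 <- U3 -> U7
  P5: U9 <- U1 -> U8 <- U3 -> U7
The empty set is not sufficient: P1 (U9 <- U3 -> U7) has no collider blocking it and no conditioned non-collider, so it is open.
Try {U3}:
  P1: blocked at fork node U3 ∈ conditioning set.
  P2: blocked at fork node U3 ∈ conditioning set.
  P3: blocked at collider U8 (neither it nor any descendant is in the conditioning set).
  P4: blocked at fork node U3 ∈ conditioning set.
  P5: blocked at collider U8 (neither it nor any descendant is in the conditioning set).
{U3} contains no descendant of U9 and blocks every backdoor path.
No other singleton works — e.g. {U6} leaves P1 open — so {U3} is the unique smallest valid adjustment set.

{U3}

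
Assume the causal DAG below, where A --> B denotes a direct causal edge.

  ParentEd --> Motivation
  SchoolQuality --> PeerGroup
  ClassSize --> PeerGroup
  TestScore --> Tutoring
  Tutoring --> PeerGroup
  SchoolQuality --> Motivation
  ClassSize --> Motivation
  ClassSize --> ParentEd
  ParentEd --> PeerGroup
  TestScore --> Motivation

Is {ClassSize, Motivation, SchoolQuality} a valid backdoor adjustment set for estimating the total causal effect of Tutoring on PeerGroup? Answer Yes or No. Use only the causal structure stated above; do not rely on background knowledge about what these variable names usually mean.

Backdoor paths from Tutoring to PeerGroup (paths whose first edge points into Tutoring):
  P1: Tutoring <- TestScore -> Motivation <- ClassSize -> ParentEd -> PeerGroup
  P2: Tutoring <- TestScore -> Motivation <- ClassSize -> PeerGroup
  P3: Tutoring <- TestScore -> Motivation <- SchoolQuality -> PeerGroup
  P4: Tutoring <- TestScore -> Motivation <- ParentEd <- ClassSize -> PeerGroup
  P5: Tutoring <- TestScore -> Motivation <- ParentEd -> PeerGroup
Condition 1 (no descendant of Tutoring in the set): holds — descendants of Tutoring are {PeerGroup}; none are in {ClassSize, Motivation, SchoolQuality}.
Condition 2 (every backdoor path blocked by {ClassSize, Motivation, SchoolQuality}):
  P1: blocked at fork node ClassSize ∈ conditioning set.
  P2: blocked at fork node ClassSize ∈ conditioning set.
  P3: blocked at fork node SchoolQuality ∈ conditioning set.
  P4: blocked at fork node ClassSize ∈ conditioning set.
  P5: open — collider(s) Motivation are conditioned on (or have a conditioned descendant) and no non-collider on the path is in the set.
{ClassSize, Motivation, SchoolQuality} does not satisfy the backdoor criterion.

No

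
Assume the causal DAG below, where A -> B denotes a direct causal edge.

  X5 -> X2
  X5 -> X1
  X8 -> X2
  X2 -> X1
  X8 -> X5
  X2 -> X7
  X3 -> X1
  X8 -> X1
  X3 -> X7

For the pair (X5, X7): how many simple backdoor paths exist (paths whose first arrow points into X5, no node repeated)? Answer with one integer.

A backdoor path from X5 to X7 is any simple undirected path whose first edge points into X5 (i.e. leaves X5 via a parent).
Parents of X5: {X8}.
Enumerating:
  P1: X5 <- X8 -> X2 -> X1 <- X3 -> X7
  P2: X5 <- X8 -> X2 -> X7
  P3: X5 <- X8 -> X1 <- X3 -> X7
  P4: X5 <- X8 -> X1 <- X2 -> X7
That exhausts the simple backdoor paths. Count: 4.

4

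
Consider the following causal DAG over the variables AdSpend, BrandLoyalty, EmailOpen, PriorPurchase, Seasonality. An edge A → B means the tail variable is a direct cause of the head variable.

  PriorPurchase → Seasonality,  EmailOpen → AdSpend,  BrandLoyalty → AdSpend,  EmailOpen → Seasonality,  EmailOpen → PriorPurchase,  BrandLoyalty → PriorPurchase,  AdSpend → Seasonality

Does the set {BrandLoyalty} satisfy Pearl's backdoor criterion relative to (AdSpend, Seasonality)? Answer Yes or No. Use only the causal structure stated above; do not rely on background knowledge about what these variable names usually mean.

Backdoor paths from AdSpend to Seasonality (paths whose first edge points into AdSpend):
  P1: AdSpend <- EmailOpen -> PriorPurchase -> Seasonality
  P2: AdSpend <- EmailOpen -> Seasonality
  P3: AdSpend <- BrandLoyalty -> PriorPurchase <- EmailOpen -> Seasonality
  P4: AdSpend <- BrandLoyalty -> PriorPurchase -> Seasonality
Condition 1 (no descendant of AdSpend in the set): holds — descendants of AdSpend are {Seasonality}; none are in {BrandLoyalty}.
Condition 2 (every backdoor path blocked by {BrandLoyalty}):
  P1: open — no interior node is in the conditioning set.
  P2: open — no interior node is in the conditioning set.
  P3: blocked at fork node BrandLoyalty ∈ conditioning set.
  P4: blocked at fork node BrandLoyalty ∈ conditioning set.
{BrandLoyalty} does not satisfy the backdoor criterion.

No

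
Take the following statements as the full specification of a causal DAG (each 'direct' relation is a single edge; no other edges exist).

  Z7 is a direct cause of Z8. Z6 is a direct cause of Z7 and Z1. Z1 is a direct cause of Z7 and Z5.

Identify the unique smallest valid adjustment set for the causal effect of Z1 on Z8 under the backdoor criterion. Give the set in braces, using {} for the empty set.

Variables eligible for adjustment (non-descendants of Z1, excluding Z1 and Z8): {Z6}.
Backdoor paths from Z1 to Z8:
  P1: Z1 <- Z6 -> Z7 -> Z8
The empty set is not sufficient: P1 (Z1 <- Z6 -> Z7 -> Z8) has no collider blocking it and no conditioned non-collider, so it is open.
Try {Z6}:
  P1: blocked at fork node Z6 ∈ conditioning set.
{Z6} contains no descendant of Z1 and blocks every backdoor path.
{Z6} is the unique smallest valid adjustment set.

{Z6}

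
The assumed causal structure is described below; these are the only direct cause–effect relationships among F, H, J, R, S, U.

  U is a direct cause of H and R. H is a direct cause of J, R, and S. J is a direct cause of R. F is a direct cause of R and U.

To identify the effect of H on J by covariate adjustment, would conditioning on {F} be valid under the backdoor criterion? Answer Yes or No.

Yes

Backdoor paths from H to J (paths whose first edge points into H):
  P1: H <- U <- F -> R <- J
  P2: H <- U -> R <- J
Condition 1 (no descendant of H in the set): holds — descendants of H are {J, R, S}; none are in {F}.
Condition 2 (every backdoor path blocked by {F}):
  P1: blocked at fork node F ∈ conditioning set.
  P2: blocked at collider R (neither it nor any descendant is in the conditioning set).
{F} satisfies the backdoor criterion.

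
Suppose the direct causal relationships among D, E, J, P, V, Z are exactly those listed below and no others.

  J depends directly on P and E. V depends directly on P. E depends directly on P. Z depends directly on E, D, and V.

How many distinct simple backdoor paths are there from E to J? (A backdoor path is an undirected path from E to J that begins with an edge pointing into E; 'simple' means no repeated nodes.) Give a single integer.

A backdoor path from E to J is any simple undirected path whose first edge points into E (i.e. leaves E via a parent).
Parents of E: {P}.
Enumerating:
  P1: E <- P -> J
That exhausts the simple backdoor paths. Count: 1.

1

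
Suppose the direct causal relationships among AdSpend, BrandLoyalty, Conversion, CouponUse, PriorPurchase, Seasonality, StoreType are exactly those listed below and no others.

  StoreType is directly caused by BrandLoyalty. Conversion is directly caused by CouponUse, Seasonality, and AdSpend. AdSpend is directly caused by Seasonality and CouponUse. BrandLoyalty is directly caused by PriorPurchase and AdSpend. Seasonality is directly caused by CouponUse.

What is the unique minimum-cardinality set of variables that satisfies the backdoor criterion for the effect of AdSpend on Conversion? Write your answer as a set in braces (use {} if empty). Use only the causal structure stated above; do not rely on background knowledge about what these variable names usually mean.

Variables eligible for adjustment (non-descendants of AdSpend, excluding AdSpend and Conversion): {CouponUse, PriorPurchase, Seasonality}.
Backdoor paths from AdSpend to Conversion:
  P1: AdSpend <- CouponUse -> Seasonality -> Conversion
  P2: AdSpend <- CouponUse -> Conversion
  P3: AdSpend <- Seasonality <- CouponUse -> Conversion
  P4: AdSpend <- Seasonality -> Conversion
The empty set is not sufficient: P1 (AdSpend <- CouponUse -> Seasonality -> Conversion) has no collider blocking it and no conditioned non-collider, so it is open.
Try {CouponUse, Seasonality}:
  P1: blocked at fork node CouponUse ∈ conditioning set.
  P2: blocked at fork node CouponUse ∈ conditioning set.
  P3: blocked at chain node Seasonality ∈ conditioning set.
  P4: blocked at fork node Seasonality ∈ conditioning set.
{CouponUse, Seasonality} contains no descendant of AdSpend and blocks every backdoor path.
Every element of {CouponUse, Seasonality} is needed (dropping CouponUse leaves P2 open; dropping Seasonality leaves P4 open), so no proper subset is valid.
Among all size-2 subsets of the eligible variables, only {CouponUse, Seasonality} blocks every backdoor path, so it is the unique smallest valid adjustment set.

{CouponUse, Seasonality}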